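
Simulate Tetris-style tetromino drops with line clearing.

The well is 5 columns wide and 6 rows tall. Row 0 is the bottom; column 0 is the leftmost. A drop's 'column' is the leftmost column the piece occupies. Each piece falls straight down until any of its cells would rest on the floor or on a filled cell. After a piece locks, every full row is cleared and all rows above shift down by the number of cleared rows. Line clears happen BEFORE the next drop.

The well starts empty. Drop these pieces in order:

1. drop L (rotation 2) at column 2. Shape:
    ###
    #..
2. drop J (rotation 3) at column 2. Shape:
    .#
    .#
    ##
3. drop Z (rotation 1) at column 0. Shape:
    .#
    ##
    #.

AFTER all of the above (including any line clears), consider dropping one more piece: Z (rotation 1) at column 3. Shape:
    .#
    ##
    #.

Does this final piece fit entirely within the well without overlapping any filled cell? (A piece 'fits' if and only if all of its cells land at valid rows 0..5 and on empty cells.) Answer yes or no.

Answer: no

Derivation:
Drop 1: L rot2 at col 2 lands with bottom-row=0; cleared 0 line(s) (total 0); column heights now [0 0 2 2 2], max=2
Drop 2: J rot3 at col 2 lands with bottom-row=2; cleared 0 line(s) (total 0); column heights now [0 0 3 5 2], max=5
Drop 3: Z rot1 at col 0 lands with bottom-row=0; cleared 1 line(s) (total 1); column heights now [1 2 2 4 0], max=4
Test piece Z rot1 at col 3 (width 2): heights before test = [1 2 2 4 0]; fits = False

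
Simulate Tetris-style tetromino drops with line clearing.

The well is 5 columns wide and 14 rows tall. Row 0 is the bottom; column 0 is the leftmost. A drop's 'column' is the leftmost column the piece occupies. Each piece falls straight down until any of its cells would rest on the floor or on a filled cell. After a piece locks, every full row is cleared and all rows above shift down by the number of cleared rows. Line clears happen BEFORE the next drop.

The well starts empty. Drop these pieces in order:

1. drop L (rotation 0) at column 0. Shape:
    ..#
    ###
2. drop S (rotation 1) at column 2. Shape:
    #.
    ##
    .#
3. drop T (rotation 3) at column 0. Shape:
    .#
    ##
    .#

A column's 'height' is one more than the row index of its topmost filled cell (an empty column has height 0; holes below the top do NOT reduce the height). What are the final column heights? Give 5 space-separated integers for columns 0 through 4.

Drop 1: L rot0 at col 0 lands with bottom-row=0; cleared 0 line(s) (total 0); column heights now [1 1 2 0 0], max=2
Drop 2: S rot1 at col 2 lands with bottom-row=1; cleared 0 line(s) (total 0); column heights now [1 1 4 3 0], max=4
Drop 3: T rot3 at col 0 lands with bottom-row=1; cleared 0 line(s) (total 0); column heights now [3 4 4 3 0], max=4

Answer: 3 4 4 3 0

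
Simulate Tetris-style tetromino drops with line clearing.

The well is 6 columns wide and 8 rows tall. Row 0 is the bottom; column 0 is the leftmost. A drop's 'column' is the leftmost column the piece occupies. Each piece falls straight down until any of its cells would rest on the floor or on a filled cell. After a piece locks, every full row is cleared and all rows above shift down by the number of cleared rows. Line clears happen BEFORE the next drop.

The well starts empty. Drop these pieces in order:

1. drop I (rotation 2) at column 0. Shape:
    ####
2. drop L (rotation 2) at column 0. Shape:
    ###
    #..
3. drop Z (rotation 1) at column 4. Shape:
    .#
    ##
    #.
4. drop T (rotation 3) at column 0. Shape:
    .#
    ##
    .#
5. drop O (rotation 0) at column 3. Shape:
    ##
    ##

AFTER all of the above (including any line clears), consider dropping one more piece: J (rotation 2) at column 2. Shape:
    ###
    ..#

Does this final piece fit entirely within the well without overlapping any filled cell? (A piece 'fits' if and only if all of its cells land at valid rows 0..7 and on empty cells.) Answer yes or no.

Answer: yes

Derivation:
Drop 1: I rot2 at col 0 lands with bottom-row=0; cleared 0 line(s) (total 0); column heights now [1 1 1 1 0 0], max=1
Drop 2: L rot2 at col 0 lands with bottom-row=1; cleared 0 line(s) (total 0); column heights now [3 3 3 1 0 0], max=3
Drop 3: Z rot1 at col 4 lands with bottom-row=0; cleared 0 line(s) (total 0); column heights now [3 3 3 1 2 3], max=3
Drop 4: T rot3 at col 0 lands with bottom-row=3; cleared 0 line(s) (total 0); column heights now [5 6 3 1 2 3], max=6
Drop 5: O rot0 at col 3 lands with bottom-row=2; cleared 1 line(s) (total 1); column heights now [4 5 1 3 3 2], max=5
Test piece J rot2 at col 2 (width 3): heights before test = [4 5 1 3 3 2]; fits = True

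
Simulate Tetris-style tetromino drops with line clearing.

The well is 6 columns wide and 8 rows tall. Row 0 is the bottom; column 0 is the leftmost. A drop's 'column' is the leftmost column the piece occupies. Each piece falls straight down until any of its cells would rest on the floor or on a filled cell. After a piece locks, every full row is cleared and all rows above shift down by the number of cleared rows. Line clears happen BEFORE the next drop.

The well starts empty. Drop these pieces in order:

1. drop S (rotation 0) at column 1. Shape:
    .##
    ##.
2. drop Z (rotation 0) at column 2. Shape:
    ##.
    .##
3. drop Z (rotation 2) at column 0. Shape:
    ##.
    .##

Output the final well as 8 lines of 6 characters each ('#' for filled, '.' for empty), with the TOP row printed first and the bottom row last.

Answer: ......
......
##....
.##...
..##..
...##.
..##..
.##...

Derivation:
Drop 1: S rot0 at col 1 lands with bottom-row=0; cleared 0 line(s) (total 0); column heights now [0 1 2 2 0 0], max=2
Drop 2: Z rot0 at col 2 lands with bottom-row=2; cleared 0 line(s) (total 0); column heights now [0 1 4 4 3 0], max=4
Drop 3: Z rot2 at col 0 lands with bottom-row=4; cleared 0 line(s) (total 0); column heights now [6 6 5 4 3 0], max=6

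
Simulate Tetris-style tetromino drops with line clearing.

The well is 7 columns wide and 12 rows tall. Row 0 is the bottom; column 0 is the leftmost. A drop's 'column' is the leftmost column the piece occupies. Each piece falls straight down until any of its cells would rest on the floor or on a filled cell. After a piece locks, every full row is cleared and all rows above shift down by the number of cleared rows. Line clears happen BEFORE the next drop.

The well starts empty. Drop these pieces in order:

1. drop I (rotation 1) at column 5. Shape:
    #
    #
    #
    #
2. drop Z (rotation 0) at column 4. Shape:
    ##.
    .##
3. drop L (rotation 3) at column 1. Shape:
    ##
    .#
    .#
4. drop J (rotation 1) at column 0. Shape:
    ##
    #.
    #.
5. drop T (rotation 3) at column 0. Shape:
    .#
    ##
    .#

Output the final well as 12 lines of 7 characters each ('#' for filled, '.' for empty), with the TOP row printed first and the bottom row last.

Drop 1: I rot1 at col 5 lands with bottom-row=0; cleared 0 line(s) (total 0); column heights now [0 0 0 0 0 4 0], max=4
Drop 2: Z rot0 at col 4 lands with bottom-row=4; cleared 0 line(s) (total 0); column heights now [0 0 0 0 6 6 5], max=6
Drop 3: L rot3 at col 1 lands with bottom-row=0; cleared 0 line(s) (total 0); column heights now [0 3 3 0 6 6 5], max=6
Drop 4: J rot1 at col 0 lands with bottom-row=1; cleared 0 line(s) (total 0); column heights now [4 4 3 0 6 6 5], max=6
Drop 5: T rot3 at col 0 lands with bottom-row=4; cleared 0 line(s) (total 0); column heights now [6 7 3 0 6 6 5], max=7

Answer: .......
.......
.......
.......
.......
.#.....
##..##.
.#...##
##...#.
###..#.
#.#..#.
..#..#.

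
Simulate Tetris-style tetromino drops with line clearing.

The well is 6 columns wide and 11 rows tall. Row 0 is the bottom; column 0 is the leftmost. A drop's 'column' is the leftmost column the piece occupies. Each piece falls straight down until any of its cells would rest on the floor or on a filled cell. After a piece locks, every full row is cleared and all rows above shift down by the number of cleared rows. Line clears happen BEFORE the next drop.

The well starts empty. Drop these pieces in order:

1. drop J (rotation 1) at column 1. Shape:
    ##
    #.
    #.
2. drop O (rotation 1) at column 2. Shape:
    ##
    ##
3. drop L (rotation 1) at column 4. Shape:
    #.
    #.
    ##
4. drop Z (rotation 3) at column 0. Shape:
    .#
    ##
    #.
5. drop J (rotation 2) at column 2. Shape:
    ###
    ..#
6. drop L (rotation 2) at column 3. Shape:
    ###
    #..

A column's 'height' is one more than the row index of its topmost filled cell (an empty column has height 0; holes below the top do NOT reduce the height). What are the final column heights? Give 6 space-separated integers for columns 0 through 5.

Drop 1: J rot1 at col 1 lands with bottom-row=0; cleared 0 line(s) (total 0); column heights now [0 3 3 0 0 0], max=3
Drop 2: O rot1 at col 2 lands with bottom-row=3; cleared 0 line(s) (total 0); column heights now [0 3 5 5 0 0], max=5
Drop 3: L rot1 at col 4 lands with bottom-row=0; cleared 0 line(s) (total 0); column heights now [0 3 5 5 3 1], max=5
Drop 4: Z rot3 at col 0 lands with bottom-row=2; cleared 0 line(s) (total 0); column heights now [4 5 5 5 3 1], max=5
Drop 5: J rot2 at col 2 lands with bottom-row=4; cleared 0 line(s) (total 0); column heights now [4 5 6 6 6 1], max=6
Drop 6: L rot2 at col 3 lands with bottom-row=6; cleared 0 line(s) (total 0); column heights now [4 5 6 8 8 8], max=8

Answer: 4 5 6 8 8 8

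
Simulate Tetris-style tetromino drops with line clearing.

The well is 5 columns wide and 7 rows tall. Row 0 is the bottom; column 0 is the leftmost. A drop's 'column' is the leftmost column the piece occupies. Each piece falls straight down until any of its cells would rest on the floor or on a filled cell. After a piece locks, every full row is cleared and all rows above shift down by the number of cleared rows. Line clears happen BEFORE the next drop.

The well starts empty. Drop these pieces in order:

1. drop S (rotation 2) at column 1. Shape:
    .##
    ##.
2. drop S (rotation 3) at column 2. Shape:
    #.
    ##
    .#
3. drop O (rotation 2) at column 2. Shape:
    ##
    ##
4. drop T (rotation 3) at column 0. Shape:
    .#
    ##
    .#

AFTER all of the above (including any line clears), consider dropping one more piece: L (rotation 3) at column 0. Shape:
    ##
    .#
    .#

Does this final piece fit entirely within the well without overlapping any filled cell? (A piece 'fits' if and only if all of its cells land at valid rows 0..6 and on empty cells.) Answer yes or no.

Answer: yes

Derivation:
Drop 1: S rot2 at col 1 lands with bottom-row=0; cleared 0 line(s) (total 0); column heights now [0 1 2 2 0], max=2
Drop 2: S rot3 at col 2 lands with bottom-row=2; cleared 0 line(s) (total 0); column heights now [0 1 5 4 0], max=5
Drop 3: O rot2 at col 2 lands with bottom-row=5; cleared 0 line(s) (total 0); column heights now [0 1 7 7 0], max=7
Drop 4: T rot3 at col 0 lands with bottom-row=1; cleared 0 line(s) (total 0); column heights now [3 4 7 7 0], max=7
Test piece L rot3 at col 0 (width 2): heights before test = [3 4 7 7 0]; fits = True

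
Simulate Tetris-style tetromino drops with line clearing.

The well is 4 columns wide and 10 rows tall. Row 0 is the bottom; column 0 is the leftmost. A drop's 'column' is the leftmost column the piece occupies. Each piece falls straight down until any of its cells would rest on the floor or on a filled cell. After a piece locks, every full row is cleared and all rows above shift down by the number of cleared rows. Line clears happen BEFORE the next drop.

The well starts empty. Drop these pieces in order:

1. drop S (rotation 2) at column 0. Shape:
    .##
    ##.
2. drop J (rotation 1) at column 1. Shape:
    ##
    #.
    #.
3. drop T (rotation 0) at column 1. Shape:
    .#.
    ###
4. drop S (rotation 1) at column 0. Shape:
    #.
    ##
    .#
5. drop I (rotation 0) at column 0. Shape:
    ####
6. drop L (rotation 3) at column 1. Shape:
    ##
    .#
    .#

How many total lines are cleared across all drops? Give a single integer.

Answer: 1

Derivation:
Drop 1: S rot2 at col 0 lands with bottom-row=0; cleared 0 line(s) (total 0); column heights now [1 2 2 0], max=2
Drop 2: J rot1 at col 1 lands with bottom-row=2; cleared 0 line(s) (total 0); column heights now [1 5 5 0], max=5
Drop 3: T rot0 at col 1 lands with bottom-row=5; cleared 0 line(s) (total 0); column heights now [1 6 7 6], max=7
Drop 4: S rot1 at col 0 lands with bottom-row=6; cleared 0 line(s) (total 0); column heights now [9 8 7 6], max=9
Drop 5: I rot0 at col 0 lands with bottom-row=9; cleared 1 line(s) (total 1); column heights now [9 8 7 6], max=9
Drop 6: L rot3 at col 1 lands with bottom-row=7; cleared 0 line(s) (total 1); column heights now [9 10 10 6], max=10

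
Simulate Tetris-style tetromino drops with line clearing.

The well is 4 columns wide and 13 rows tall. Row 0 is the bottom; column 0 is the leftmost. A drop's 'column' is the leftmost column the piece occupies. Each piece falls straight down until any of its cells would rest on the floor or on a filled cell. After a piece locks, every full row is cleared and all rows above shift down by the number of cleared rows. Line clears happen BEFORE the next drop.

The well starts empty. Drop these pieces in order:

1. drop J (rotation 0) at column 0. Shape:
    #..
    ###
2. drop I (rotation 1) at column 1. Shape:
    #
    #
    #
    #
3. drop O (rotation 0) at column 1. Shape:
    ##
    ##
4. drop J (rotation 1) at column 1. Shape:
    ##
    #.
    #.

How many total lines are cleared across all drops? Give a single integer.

Answer: 0

Derivation:
Drop 1: J rot0 at col 0 lands with bottom-row=0; cleared 0 line(s) (total 0); column heights now [2 1 1 0], max=2
Drop 2: I rot1 at col 1 lands with bottom-row=1; cleared 0 line(s) (total 0); column heights now [2 5 1 0], max=5
Drop 3: O rot0 at col 1 lands with bottom-row=5; cleared 0 line(s) (total 0); column heights now [2 7 7 0], max=7
Drop 4: J rot1 at col 1 lands with bottom-row=7; cleared 0 line(s) (total 0); column heights now [2 10 10 0], max=10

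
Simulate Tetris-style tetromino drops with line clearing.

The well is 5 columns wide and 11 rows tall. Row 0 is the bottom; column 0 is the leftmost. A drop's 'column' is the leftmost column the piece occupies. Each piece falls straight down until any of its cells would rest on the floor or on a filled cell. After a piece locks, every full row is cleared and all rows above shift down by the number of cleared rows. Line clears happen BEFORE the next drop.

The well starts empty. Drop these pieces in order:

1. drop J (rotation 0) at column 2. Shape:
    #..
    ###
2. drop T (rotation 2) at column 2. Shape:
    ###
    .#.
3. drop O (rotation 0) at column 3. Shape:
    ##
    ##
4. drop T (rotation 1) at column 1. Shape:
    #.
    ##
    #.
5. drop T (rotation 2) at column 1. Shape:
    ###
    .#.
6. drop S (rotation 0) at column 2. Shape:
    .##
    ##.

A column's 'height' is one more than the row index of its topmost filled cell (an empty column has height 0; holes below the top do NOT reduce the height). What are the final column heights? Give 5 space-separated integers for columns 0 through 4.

Answer: 0 6 7 8 8

Derivation:
Drop 1: J rot0 at col 2 lands with bottom-row=0; cleared 0 line(s) (total 0); column heights now [0 0 2 1 1], max=2
Drop 2: T rot2 at col 2 lands with bottom-row=1; cleared 0 line(s) (total 0); column heights now [0 0 3 3 3], max=3
Drop 3: O rot0 at col 3 lands with bottom-row=3; cleared 0 line(s) (total 0); column heights now [0 0 3 5 5], max=5
Drop 4: T rot1 at col 1 lands with bottom-row=2; cleared 0 line(s) (total 0); column heights now [0 5 4 5 5], max=5
Drop 5: T rot2 at col 1 lands with bottom-row=4; cleared 0 line(s) (total 0); column heights now [0 6 6 6 5], max=6
Drop 6: S rot0 at col 2 lands with bottom-row=6; cleared 0 line(s) (total 0); column heights now [0 6 7 8 8], max=8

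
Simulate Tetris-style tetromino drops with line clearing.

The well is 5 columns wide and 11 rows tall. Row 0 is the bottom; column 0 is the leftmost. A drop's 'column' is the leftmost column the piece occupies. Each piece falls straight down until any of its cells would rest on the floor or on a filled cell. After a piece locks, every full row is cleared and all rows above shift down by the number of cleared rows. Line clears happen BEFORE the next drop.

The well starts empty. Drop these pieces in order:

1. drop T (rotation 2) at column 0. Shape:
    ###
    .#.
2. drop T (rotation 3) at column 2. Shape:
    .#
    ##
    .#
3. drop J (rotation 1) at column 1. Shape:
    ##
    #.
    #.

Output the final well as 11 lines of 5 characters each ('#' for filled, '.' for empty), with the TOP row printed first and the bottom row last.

Drop 1: T rot2 at col 0 lands with bottom-row=0; cleared 0 line(s) (total 0); column heights now [2 2 2 0 0], max=2
Drop 2: T rot3 at col 2 lands with bottom-row=1; cleared 0 line(s) (total 0); column heights now [2 2 3 4 0], max=4
Drop 3: J rot1 at col 1 lands with bottom-row=2; cleared 0 line(s) (total 0); column heights now [2 5 5 4 0], max=5

Answer: .....
.....
.....
.....
.....
.....
.##..
.#.#.
.###.
####.
.#...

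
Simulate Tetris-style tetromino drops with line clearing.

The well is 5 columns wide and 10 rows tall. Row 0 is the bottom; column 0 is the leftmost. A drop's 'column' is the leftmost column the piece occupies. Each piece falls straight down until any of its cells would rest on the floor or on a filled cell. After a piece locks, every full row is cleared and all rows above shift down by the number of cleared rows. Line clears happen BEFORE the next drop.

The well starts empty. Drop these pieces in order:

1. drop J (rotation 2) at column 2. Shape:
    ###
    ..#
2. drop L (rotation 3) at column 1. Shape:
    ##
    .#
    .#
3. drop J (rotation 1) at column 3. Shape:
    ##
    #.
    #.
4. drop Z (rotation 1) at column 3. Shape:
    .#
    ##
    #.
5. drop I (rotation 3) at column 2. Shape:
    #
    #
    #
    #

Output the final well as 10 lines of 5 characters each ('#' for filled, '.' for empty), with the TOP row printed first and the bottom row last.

Answer: .....
..#..
..#.#
..###
..##.
.####
..##.
..##.
..###
....#

Derivation:
Drop 1: J rot2 at col 2 lands with bottom-row=0; cleared 0 line(s) (total 0); column heights now [0 0 2 2 2], max=2
Drop 2: L rot3 at col 1 lands with bottom-row=2; cleared 0 line(s) (total 0); column heights now [0 5 5 2 2], max=5
Drop 3: J rot1 at col 3 lands with bottom-row=2; cleared 0 line(s) (total 0); column heights now [0 5 5 5 5], max=5
Drop 4: Z rot1 at col 3 lands with bottom-row=5; cleared 0 line(s) (total 0); column heights now [0 5 5 7 8], max=8
Drop 5: I rot3 at col 2 lands with bottom-row=5; cleared 0 line(s) (total 0); column heights now [0 5 9 7 8], max=9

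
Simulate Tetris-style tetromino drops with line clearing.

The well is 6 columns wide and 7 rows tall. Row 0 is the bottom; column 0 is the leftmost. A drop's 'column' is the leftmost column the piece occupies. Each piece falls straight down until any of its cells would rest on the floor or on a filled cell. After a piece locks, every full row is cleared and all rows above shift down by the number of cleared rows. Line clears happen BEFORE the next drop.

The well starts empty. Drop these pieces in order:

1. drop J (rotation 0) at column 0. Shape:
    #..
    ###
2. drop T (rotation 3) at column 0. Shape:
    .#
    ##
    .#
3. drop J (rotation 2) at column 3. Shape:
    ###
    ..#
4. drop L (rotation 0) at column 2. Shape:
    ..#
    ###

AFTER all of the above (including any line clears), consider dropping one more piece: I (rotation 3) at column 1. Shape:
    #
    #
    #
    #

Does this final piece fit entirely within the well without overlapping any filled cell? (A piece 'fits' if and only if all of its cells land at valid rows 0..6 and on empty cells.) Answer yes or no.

Drop 1: J rot0 at col 0 lands with bottom-row=0; cleared 0 line(s) (total 0); column heights now [2 1 1 0 0 0], max=2
Drop 2: T rot3 at col 0 lands with bottom-row=1; cleared 0 line(s) (total 0); column heights now [3 4 1 0 0 0], max=4
Drop 3: J rot2 at col 3 lands with bottom-row=0; cleared 0 line(s) (total 0); column heights now [3 4 1 2 2 2], max=4
Drop 4: L rot0 at col 2 lands with bottom-row=2; cleared 0 line(s) (total 0); column heights now [3 4 3 3 4 2], max=4
Test piece I rot3 at col 1 (width 1): heights before test = [3 4 3 3 4 2]; fits = False

Answer: no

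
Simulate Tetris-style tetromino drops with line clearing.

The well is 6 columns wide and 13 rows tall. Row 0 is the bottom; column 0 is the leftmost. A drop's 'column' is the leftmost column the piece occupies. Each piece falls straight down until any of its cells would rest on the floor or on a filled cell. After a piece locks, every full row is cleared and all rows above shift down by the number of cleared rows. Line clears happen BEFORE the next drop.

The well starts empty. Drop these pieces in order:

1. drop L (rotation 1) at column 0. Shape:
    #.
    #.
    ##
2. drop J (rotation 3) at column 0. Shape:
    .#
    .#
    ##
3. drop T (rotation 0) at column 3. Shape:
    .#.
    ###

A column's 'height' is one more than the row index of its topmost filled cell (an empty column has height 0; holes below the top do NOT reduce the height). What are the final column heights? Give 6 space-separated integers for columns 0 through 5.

Drop 1: L rot1 at col 0 lands with bottom-row=0; cleared 0 line(s) (total 0); column heights now [3 1 0 0 0 0], max=3
Drop 2: J rot3 at col 0 lands with bottom-row=3; cleared 0 line(s) (total 0); column heights now [4 6 0 0 0 0], max=6
Drop 3: T rot0 at col 3 lands with bottom-row=0; cleared 0 line(s) (total 0); column heights now [4 6 0 1 2 1], max=6

Answer: 4 6 0 1 2 1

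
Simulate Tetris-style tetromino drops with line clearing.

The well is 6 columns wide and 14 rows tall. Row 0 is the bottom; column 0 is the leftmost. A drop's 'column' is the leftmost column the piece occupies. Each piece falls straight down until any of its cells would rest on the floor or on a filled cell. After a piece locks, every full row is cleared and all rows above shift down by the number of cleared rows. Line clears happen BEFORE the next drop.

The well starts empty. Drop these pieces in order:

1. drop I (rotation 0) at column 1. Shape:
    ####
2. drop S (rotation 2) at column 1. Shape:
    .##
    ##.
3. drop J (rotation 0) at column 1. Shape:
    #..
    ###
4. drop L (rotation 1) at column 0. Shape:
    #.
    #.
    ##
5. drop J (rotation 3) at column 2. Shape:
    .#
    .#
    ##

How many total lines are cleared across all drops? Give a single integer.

Answer: 0

Derivation:
Drop 1: I rot0 at col 1 lands with bottom-row=0; cleared 0 line(s) (total 0); column heights now [0 1 1 1 1 0], max=1
Drop 2: S rot2 at col 1 lands with bottom-row=1; cleared 0 line(s) (total 0); column heights now [0 2 3 3 1 0], max=3
Drop 3: J rot0 at col 1 lands with bottom-row=3; cleared 0 line(s) (total 0); column heights now [0 5 4 4 1 0], max=5
Drop 4: L rot1 at col 0 lands with bottom-row=5; cleared 0 line(s) (total 0); column heights now [8 6 4 4 1 0], max=8
Drop 5: J rot3 at col 2 lands with bottom-row=4; cleared 0 line(s) (total 0); column heights now [8 6 5 7 1 0], max=8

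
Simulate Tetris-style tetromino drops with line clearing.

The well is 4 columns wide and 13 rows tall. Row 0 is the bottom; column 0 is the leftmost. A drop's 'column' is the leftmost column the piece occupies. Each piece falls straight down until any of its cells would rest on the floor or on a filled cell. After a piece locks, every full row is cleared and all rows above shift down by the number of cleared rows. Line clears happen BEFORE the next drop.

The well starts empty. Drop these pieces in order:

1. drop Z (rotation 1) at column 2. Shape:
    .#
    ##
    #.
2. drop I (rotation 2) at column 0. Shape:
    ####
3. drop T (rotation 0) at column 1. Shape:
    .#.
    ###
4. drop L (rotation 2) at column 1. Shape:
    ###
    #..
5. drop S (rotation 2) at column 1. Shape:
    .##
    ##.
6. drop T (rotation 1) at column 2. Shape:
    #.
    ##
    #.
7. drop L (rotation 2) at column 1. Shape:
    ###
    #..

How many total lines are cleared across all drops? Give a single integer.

Answer: 1

Derivation:
Drop 1: Z rot1 at col 2 lands with bottom-row=0; cleared 0 line(s) (total 0); column heights now [0 0 2 3], max=3
Drop 2: I rot2 at col 0 lands with bottom-row=3; cleared 1 line(s) (total 1); column heights now [0 0 2 3], max=3
Drop 3: T rot0 at col 1 lands with bottom-row=3; cleared 0 line(s) (total 1); column heights now [0 4 5 4], max=5
Drop 4: L rot2 at col 1 lands with bottom-row=4; cleared 0 line(s) (total 1); column heights now [0 6 6 6], max=6
Drop 5: S rot2 at col 1 lands with bottom-row=6; cleared 0 line(s) (total 1); column heights now [0 7 8 8], max=8
Drop 6: T rot1 at col 2 lands with bottom-row=8; cleared 0 line(s) (total 1); column heights now [0 7 11 10], max=11
Drop 7: L rot2 at col 1 lands with bottom-row=10; cleared 0 line(s) (total 1); column heights now [0 12 12 12], max=12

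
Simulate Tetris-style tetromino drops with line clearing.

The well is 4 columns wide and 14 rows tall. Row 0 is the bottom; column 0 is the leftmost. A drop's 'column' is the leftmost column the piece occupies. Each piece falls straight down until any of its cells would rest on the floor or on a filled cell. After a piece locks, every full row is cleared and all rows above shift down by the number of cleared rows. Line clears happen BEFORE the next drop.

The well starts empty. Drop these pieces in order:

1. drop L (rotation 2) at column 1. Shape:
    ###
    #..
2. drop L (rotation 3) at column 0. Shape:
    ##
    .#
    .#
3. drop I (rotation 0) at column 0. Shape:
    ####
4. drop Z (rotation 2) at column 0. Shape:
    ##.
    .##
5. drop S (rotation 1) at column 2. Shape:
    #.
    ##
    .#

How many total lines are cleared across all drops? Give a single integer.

Answer: 2

Derivation:
Drop 1: L rot2 at col 1 lands with bottom-row=0; cleared 0 line(s) (total 0); column heights now [0 2 2 2], max=2
Drop 2: L rot3 at col 0 lands with bottom-row=2; cleared 0 line(s) (total 0); column heights now [5 5 2 2], max=5
Drop 3: I rot0 at col 0 lands with bottom-row=5; cleared 1 line(s) (total 1); column heights now [5 5 2 2], max=5
Drop 4: Z rot2 at col 0 lands with bottom-row=5; cleared 0 line(s) (total 1); column heights now [7 7 6 2], max=7
Drop 5: S rot1 at col 2 lands with bottom-row=5; cleared 1 line(s) (total 2); column heights now [5 6 7 6], max=7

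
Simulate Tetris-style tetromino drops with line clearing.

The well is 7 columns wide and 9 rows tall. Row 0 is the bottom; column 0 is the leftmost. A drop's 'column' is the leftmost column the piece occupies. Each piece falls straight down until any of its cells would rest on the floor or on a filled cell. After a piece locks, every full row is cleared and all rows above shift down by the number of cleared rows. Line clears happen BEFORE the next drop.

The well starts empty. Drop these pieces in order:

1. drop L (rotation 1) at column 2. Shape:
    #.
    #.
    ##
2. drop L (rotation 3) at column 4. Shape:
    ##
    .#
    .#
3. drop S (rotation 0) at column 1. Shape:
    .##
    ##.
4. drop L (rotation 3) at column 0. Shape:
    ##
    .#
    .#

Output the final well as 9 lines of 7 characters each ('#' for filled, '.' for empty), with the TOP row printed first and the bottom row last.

Answer: .......
.......
##.....
.#.....
.###...
.##....
..#.##.
..#..#.
..##.#.

Derivation:
Drop 1: L rot1 at col 2 lands with bottom-row=0; cleared 0 line(s) (total 0); column heights now [0 0 3 1 0 0 0], max=3
Drop 2: L rot3 at col 4 lands with bottom-row=0; cleared 0 line(s) (total 0); column heights now [0 0 3 1 3 3 0], max=3
Drop 3: S rot0 at col 1 lands with bottom-row=3; cleared 0 line(s) (total 0); column heights now [0 4 5 5 3 3 0], max=5
Drop 4: L rot3 at col 0 lands with bottom-row=4; cleared 0 line(s) (total 0); column heights now [7 7 5 5 3 3 0], max=7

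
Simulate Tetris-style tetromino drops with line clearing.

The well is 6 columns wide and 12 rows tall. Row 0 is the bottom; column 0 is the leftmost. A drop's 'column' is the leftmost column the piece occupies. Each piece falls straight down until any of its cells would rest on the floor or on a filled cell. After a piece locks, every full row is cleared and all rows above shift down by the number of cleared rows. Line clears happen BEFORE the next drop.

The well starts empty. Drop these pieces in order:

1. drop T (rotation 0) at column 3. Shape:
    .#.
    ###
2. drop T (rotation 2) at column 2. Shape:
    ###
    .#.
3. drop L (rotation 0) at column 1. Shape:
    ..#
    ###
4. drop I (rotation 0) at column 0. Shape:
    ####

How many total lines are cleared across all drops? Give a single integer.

Drop 1: T rot0 at col 3 lands with bottom-row=0; cleared 0 line(s) (total 0); column heights now [0 0 0 1 2 1], max=2
Drop 2: T rot2 at col 2 lands with bottom-row=1; cleared 0 line(s) (total 0); column heights now [0 0 3 3 3 1], max=3
Drop 3: L rot0 at col 1 lands with bottom-row=3; cleared 0 line(s) (total 0); column heights now [0 4 4 5 3 1], max=5
Drop 4: I rot0 at col 0 lands with bottom-row=5; cleared 0 line(s) (total 0); column heights now [6 6 6 6 3 1], max=6

Answer: 0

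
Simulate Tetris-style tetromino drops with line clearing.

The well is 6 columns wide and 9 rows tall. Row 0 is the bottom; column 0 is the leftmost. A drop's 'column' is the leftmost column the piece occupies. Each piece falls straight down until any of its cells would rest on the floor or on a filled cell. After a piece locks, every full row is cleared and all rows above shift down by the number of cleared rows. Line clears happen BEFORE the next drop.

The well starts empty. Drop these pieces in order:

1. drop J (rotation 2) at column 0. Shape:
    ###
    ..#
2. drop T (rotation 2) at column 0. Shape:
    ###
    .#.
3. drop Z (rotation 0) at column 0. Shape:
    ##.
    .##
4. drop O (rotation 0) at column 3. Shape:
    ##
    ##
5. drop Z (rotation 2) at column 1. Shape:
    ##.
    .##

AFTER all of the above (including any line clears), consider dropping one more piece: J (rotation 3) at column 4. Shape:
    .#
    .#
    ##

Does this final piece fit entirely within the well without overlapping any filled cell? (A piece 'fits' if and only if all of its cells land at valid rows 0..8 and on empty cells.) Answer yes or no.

Answer: yes

Derivation:
Drop 1: J rot2 at col 0 lands with bottom-row=0; cleared 0 line(s) (total 0); column heights now [2 2 2 0 0 0], max=2
Drop 2: T rot2 at col 0 lands with bottom-row=2; cleared 0 line(s) (total 0); column heights now [4 4 4 0 0 0], max=4
Drop 3: Z rot0 at col 0 lands with bottom-row=4; cleared 0 line(s) (total 0); column heights now [6 6 5 0 0 0], max=6
Drop 4: O rot0 at col 3 lands with bottom-row=0; cleared 0 line(s) (total 0); column heights now [6 6 5 2 2 0], max=6
Drop 5: Z rot2 at col 1 lands with bottom-row=5; cleared 0 line(s) (total 0); column heights now [6 7 7 6 2 0], max=7
Test piece J rot3 at col 4 (width 2): heights before test = [6 7 7 6 2 0]; fits = True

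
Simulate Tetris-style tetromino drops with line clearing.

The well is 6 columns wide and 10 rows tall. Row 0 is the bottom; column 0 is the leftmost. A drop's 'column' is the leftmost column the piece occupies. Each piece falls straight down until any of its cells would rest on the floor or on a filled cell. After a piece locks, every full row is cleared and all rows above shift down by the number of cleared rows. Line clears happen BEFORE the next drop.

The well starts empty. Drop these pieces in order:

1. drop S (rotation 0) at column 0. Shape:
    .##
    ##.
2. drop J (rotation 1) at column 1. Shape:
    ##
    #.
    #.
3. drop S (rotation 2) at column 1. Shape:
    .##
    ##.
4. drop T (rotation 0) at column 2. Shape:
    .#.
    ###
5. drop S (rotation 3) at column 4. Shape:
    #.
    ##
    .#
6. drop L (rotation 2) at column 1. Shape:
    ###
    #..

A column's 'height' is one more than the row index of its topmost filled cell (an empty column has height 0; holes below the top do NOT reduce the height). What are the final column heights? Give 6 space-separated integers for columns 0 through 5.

Drop 1: S rot0 at col 0 lands with bottom-row=0; cleared 0 line(s) (total 0); column heights now [1 2 2 0 0 0], max=2
Drop 2: J rot1 at col 1 lands with bottom-row=2; cleared 0 line(s) (total 0); column heights now [1 5 5 0 0 0], max=5
Drop 3: S rot2 at col 1 lands with bottom-row=5; cleared 0 line(s) (total 0); column heights now [1 6 7 7 0 0], max=7
Drop 4: T rot0 at col 2 lands with bottom-row=7; cleared 0 line(s) (total 0); column heights now [1 6 8 9 8 0], max=9
Drop 5: S rot3 at col 4 lands with bottom-row=7; cleared 0 line(s) (total 0); column heights now [1 6 8 9 10 9], max=10
Drop 6: L rot2 at col 1 lands with bottom-row=8; cleared 0 line(s) (total 0); column heights now [1 10 10 10 10 9], max=10

Answer: 1 10 10 10 10 9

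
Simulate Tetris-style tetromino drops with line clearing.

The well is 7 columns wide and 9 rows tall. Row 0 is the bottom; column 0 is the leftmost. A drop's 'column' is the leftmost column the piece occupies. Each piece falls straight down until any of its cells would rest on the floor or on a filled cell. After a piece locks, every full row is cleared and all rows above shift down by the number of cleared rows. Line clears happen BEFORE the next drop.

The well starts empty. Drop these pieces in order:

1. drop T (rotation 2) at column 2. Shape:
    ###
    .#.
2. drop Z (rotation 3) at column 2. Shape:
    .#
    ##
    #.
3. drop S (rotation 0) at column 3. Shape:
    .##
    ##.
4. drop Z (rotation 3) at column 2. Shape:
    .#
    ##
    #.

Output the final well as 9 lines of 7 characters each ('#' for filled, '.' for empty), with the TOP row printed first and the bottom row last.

Answer: .......
...#...
..####.
..###..
...#...
..##...
..#....
..###..
...#...

Derivation:
Drop 1: T rot2 at col 2 lands with bottom-row=0; cleared 0 line(s) (total 0); column heights now [0 0 2 2 2 0 0], max=2
Drop 2: Z rot3 at col 2 lands with bottom-row=2; cleared 0 line(s) (total 0); column heights now [0 0 4 5 2 0 0], max=5
Drop 3: S rot0 at col 3 lands with bottom-row=5; cleared 0 line(s) (total 0); column heights now [0 0 4 6 7 7 0], max=7
Drop 4: Z rot3 at col 2 lands with bottom-row=5; cleared 0 line(s) (total 0); column heights now [0 0 7 8 7 7 0], max=8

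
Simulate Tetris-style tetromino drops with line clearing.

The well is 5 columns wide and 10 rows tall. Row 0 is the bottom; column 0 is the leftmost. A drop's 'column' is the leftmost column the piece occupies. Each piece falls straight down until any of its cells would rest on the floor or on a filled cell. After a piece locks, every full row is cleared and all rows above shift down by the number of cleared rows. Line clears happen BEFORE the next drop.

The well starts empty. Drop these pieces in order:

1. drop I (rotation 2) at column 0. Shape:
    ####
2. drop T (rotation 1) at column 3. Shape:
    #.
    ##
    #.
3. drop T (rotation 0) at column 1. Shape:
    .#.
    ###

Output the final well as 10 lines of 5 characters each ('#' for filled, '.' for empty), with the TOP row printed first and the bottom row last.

Drop 1: I rot2 at col 0 lands with bottom-row=0; cleared 0 line(s) (total 0); column heights now [1 1 1 1 0], max=1
Drop 2: T rot1 at col 3 lands with bottom-row=1; cleared 0 line(s) (total 0); column heights now [1 1 1 4 3], max=4
Drop 3: T rot0 at col 1 lands with bottom-row=4; cleared 0 line(s) (total 0); column heights now [1 5 6 5 3], max=6

Answer: .....
.....
.....
.....
..#..
.###.
...#.
...##
...#.
####.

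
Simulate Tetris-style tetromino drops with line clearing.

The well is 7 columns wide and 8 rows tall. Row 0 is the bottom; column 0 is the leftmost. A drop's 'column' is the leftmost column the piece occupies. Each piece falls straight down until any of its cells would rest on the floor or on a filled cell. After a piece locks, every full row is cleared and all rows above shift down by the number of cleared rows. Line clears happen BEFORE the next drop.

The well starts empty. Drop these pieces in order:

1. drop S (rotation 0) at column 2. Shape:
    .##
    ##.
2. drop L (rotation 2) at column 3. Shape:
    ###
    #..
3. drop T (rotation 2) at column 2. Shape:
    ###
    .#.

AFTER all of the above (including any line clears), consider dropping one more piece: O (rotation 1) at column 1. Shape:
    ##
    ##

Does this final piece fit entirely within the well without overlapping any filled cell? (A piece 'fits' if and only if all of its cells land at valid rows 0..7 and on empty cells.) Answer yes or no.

Drop 1: S rot0 at col 2 lands with bottom-row=0; cleared 0 line(s) (total 0); column heights now [0 0 1 2 2 0 0], max=2
Drop 2: L rot2 at col 3 lands with bottom-row=2; cleared 0 line(s) (total 0); column heights now [0 0 1 4 4 4 0], max=4
Drop 3: T rot2 at col 2 lands with bottom-row=4; cleared 0 line(s) (total 0); column heights now [0 0 6 6 6 4 0], max=6
Test piece O rot1 at col 1 (width 2): heights before test = [0 0 6 6 6 4 0]; fits = True

Answer: yes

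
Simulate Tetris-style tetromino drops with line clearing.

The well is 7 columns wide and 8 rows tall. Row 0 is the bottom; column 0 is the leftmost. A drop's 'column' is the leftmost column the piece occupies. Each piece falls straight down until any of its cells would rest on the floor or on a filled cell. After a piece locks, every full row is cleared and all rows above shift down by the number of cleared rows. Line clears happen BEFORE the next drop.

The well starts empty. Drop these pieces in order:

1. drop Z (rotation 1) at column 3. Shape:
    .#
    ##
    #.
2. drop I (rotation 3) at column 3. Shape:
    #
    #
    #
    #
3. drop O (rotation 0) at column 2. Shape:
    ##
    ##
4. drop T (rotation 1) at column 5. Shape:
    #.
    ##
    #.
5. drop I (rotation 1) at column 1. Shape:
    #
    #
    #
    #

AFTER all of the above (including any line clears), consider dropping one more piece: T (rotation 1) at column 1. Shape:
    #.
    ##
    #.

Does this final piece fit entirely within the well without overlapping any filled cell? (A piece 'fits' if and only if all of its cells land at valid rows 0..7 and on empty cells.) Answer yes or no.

Drop 1: Z rot1 at col 3 lands with bottom-row=0; cleared 0 line(s) (total 0); column heights now [0 0 0 2 3 0 0], max=3
Drop 2: I rot3 at col 3 lands with bottom-row=2; cleared 0 line(s) (total 0); column heights now [0 0 0 6 3 0 0], max=6
Drop 3: O rot0 at col 2 lands with bottom-row=6; cleared 0 line(s) (total 0); column heights now [0 0 8 8 3 0 0], max=8
Drop 4: T rot1 at col 5 lands with bottom-row=0; cleared 0 line(s) (total 0); column heights now [0 0 8 8 3 3 2], max=8
Drop 5: I rot1 at col 1 lands with bottom-row=0; cleared 0 line(s) (total 0); column heights now [0 4 8 8 3 3 2], max=8
Test piece T rot1 at col 1 (width 2): heights before test = [0 4 8 8 3 3 2]; fits = False

Answer: no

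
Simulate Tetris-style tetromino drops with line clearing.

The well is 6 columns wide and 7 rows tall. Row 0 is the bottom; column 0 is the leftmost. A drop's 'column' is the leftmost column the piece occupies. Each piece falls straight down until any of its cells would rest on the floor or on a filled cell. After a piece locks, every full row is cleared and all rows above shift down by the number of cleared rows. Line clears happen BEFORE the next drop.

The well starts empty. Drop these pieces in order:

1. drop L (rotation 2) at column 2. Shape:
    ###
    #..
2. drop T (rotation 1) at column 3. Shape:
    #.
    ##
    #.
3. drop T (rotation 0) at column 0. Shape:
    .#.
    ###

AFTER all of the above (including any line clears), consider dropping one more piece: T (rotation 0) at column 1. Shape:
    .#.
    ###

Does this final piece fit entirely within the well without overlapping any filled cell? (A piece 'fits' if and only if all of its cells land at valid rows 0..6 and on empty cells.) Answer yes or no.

Answer: yes

Derivation:
Drop 1: L rot2 at col 2 lands with bottom-row=0; cleared 0 line(s) (total 0); column heights now [0 0 2 2 2 0], max=2
Drop 2: T rot1 at col 3 lands with bottom-row=2; cleared 0 line(s) (total 0); column heights now [0 0 2 5 4 0], max=5
Drop 3: T rot0 at col 0 lands with bottom-row=2; cleared 0 line(s) (total 0); column heights now [3 4 3 5 4 0], max=5
Test piece T rot0 at col 1 (width 3): heights before test = [3 4 3 5 4 0]; fits = True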